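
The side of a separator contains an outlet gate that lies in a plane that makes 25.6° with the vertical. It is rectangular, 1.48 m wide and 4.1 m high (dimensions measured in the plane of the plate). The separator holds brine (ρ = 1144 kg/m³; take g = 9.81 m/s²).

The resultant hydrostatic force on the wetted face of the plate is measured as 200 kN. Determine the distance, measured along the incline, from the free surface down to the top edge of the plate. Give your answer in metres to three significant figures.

γ = ρg = 1144 × 9.81 / 1000 = 11.22264 kN/m³.
A = 1.48 × 4.1 = 6.068 m².
From F = γ·h_c·A, the centroid depth is h_c = 200/(11.22264 × 6.068) = 2.9369 m.
The plate makes 25.6° with the vertical, i.e. θ = 90° − 25.6° = 64.4° to the horizontal. Measuring y along the incline from the free-surface line, vertical depth h = y·sinθ with sinθ = 0.901833.
Along the incline, y_c = h_c/sinθ = 2.9369/0.901833 = 3.25659 m.
The centroid lies 4.1/2 = 2.05 m below the top edge, so the top edge sits at y_top = 3.25659 − 2.05 = 1.20659 m along the incline.

y_top ≈ 1.21 m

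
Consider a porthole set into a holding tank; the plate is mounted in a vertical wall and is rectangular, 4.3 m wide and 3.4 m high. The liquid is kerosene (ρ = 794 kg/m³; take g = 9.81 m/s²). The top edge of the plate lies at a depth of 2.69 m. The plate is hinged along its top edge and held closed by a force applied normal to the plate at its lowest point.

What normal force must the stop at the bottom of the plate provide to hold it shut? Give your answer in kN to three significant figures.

P ≈ 282 kN

γ = ρg = 794 × 9.81 / 1000 = 7.78914 kN/m³.
The centroid lies 3.4/2 = 1.7 m below the top edge, so the centroid depth is h_c = 2.69 + 1.7 = 4.39 m.
A = 4.3 × 3.4 = 14.62 m².
Resultant F = γ·h_c·A = 7.78914 × 4.39 × 14.62 = 499.921 kN.
I_c = b·h³/12 = 4.3 × 3.4³/12 = 14.0839 m⁴.
Centre of pressure: y_p = y_c + I_c/(y_c·A) = 4.39 + 14.0839/(4.39 × 14.62) = 4.39 + 0.219438 = 4.60944 m along the plane.
The resultant acts 1.7 + 0.219438 = 1.91944 m (along the plate) below the hinge at the top edge, so the moment about the hinge is M = F × 1.91944 = 499.921 × 1.91944 = 959.568 kN·m.
A normal force at the bottom, 3.4 m from the hinge, must supply this moment: P = 959.568/3.4 = 282.226 kN.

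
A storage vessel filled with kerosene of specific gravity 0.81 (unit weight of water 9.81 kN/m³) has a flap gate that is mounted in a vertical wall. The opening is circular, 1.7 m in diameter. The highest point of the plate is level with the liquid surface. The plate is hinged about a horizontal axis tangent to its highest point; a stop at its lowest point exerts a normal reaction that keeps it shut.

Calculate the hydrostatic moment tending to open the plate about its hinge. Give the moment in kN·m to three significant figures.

M ≈ 16.3 kN·m

γ = 0.81 × 9.81 = 7.9461 kN/m³.
The centroid is at the centre, 0.85 m below the top of the plate, so the centroid depth is h_c = 0.85 m.
A = π(0.85)² = 2.2698 m².
Resultant F = γ·h_c·A = 7.9461 × 0.85 × 2.2698 = 15.3306 kN.
I_c = πr⁴/4 = π × 0.85⁴/4 = 0.409983 m⁴.
Centre of pressure: y_p = y_c + I_c/(y_c·A) = 0.85 + 0.409983/(0.85 × 2.2698) = 0.85 + 0.2125 = 1.0625 m along the plane.
The resultant acts 0.85 + 0.2125 = 1.0625 m (along the plate) below the hinge at the top edge, so the moment about the hinge is M = F × 1.0625 = 15.3306 × 1.0625 = 16.2888 kN·m.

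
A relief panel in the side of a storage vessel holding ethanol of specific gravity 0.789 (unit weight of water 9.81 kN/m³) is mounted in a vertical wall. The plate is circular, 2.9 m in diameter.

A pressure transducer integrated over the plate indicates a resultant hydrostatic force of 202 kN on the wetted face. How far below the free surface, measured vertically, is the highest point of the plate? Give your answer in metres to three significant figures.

γ = 0.789 × 9.81 = 7.74009 kN/m³.
A = π(1.45)² = 6.6052 m².
From F = γ·h_c·A, the centroid depth is h_c = 202/(7.74009 × 6.6052) = 3.95111 m.
The centroid is at the centre, 1.45 m below the top of the plate, so the highest point sits at h_top = 3.95111 − 1.45 = 2.50111 m below the surface.

d_top ≈ 2.50 m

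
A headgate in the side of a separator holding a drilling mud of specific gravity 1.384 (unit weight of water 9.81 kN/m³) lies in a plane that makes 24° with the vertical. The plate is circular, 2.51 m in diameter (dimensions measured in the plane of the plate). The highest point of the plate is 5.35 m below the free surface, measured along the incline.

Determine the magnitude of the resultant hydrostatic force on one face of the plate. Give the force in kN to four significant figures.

F ≈ 405.4 kN

γ = 1.384 × 9.81 = 13.57704 kN/m³.
The plate makes 24° with the vertical, i.e. θ = 90° − 24° = 66° to the horizontal. Measuring y along the incline from the free-surface line, vertical depth h = y·sinθ with sinθ = 0.913545.
The centroid is at the centre, 1.255 m below the top of the plate, so y_c = 5.35 + 1.255 = 6.605 m and h_c = 6.605 × 0.913545 = 6.03396 m.
A = π(1.255)² = 4.94809 m².
Resultant F = γ·h_c·A = 13.57704 × 6.03396 × 4.94809 = 405.364 kN.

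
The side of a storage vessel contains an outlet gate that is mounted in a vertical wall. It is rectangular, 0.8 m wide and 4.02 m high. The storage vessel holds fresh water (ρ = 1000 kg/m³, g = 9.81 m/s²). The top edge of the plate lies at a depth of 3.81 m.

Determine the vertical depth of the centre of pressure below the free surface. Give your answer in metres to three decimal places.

γ = ρg = 1000 × 9.81 = 9810 N/m³ = 9.81 kN/m³.
The centroid lies 4.02/2 = 2.01 m below the top edge, so the centroid depth is h_c = 3.81 + 2.01 = 5.82 m.
A = 0.8 × 4.02 = 3.216 m².
Resultant F = γ·h_c·A = 9.81 × 5.82 × 3.216 = 183.615 kN.
I_c = b·h³/12 = 0.8 × 4.02³/12 = 4.33099 m⁴.
Centre of pressure: y_p = y_c + I_c/(y_c·A) = 5.82 + 4.33099/(5.82 × 3.216) = 5.82 + 0.231392 = 6.05139 m along the plane.

h_p = 6.051 m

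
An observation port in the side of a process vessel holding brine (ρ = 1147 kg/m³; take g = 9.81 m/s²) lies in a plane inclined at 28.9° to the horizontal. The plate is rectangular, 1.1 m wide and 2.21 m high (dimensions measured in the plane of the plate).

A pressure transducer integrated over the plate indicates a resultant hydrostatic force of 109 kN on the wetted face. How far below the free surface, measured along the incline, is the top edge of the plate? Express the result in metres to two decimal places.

γ = ρg = 1147 × 9.81 / 1000 = 11.25207 kN/m³.
A = 1.1 × 2.21 = 2.431 m².
From F = γ·h_c·A, the centroid depth is h_c = 109/(11.25207 × 2.431) = 3.98482 m.
Let θ = 28.9° be the plate's angle to the horizontal; measure y along the incline from where the plane meets the free surface. Vertical depth h = y·sinθ with sinθ = 0.483282.
Along the incline, y_c = h_c/sinθ = 3.98482/0.483282 = 8.24533 m.
The centroid lies 2.21/2 = 1.105 m below the top edge, so the top edge sits at y_top = 8.24533 − 1.105 = 7.14033 m along the incline.

y_top ≈ 7.14 m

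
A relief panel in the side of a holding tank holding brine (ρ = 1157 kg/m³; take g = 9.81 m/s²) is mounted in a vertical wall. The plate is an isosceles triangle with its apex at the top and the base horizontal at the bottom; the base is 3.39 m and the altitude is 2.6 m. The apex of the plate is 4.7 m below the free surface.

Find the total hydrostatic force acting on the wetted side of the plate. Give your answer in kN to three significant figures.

F ≈ 322 kN

γ = ρg = 1157 × 9.81 / 1000 = 11.35017 kN/m³.
With the apex up, the centroid sits 2h/3 = 2 × 2.6/3 = 1.73333 m below the apex, so the centroid depth is h_c = 4.7 + 1.73333 = 6.43333 m.
A = ½ × 3.39 × 2.6 = 4.407 m².
Resultant F = γ·h_c·A = 11.35017 × 6.43333 × 4.407 = 321.796 kN.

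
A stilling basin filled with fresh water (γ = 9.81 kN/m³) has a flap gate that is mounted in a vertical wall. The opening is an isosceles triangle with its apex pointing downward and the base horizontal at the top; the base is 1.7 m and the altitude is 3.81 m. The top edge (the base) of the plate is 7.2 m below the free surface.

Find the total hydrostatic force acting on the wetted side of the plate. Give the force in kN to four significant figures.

F ≈ 269.1 kN

γ = 9.81 kN/m³.
With the apex down, the centroid sits h/3 = 3.81/3 = 1.27 m below the base (the top edge), so the centroid depth is h_c = 7.2 + 1.27 = 8.47 m.
A = ½ × 1.7 × 3.81 = 3.2385 m².
Resultant F = γ·h_c·A = 9.81 × 8.47 × 3.2385 = 269.089 kN.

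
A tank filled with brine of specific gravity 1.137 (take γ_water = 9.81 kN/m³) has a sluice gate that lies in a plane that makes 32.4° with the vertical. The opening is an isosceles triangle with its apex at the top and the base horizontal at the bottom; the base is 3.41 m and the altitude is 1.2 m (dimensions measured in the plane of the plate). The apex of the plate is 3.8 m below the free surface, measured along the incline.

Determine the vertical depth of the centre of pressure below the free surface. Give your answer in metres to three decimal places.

h_p = 3.899 m

γ = 1.137 × 9.81 = 11.15397 kN/m³.
The plate makes 32.4° with the vertical, i.e. θ = 90° − 32.4° = 57.6° to the horizontal. Measuring y along the incline from the free-surface line, vertical depth h = y·sinθ with sinθ = 0.844328.
With the apex up, the centroid sits 2h/3 = 2 × 1.2/3 = 0.8 m below the apex, so y_c = 3.8 + 0.8 = 4.6 m and h_c = 4.6 × 0.844328 = 3.88391 m.
A = ½ × 3.41 × 1.2 = 2.046 m².
Resultant F = γ·h_c·A = 11.15397 × 3.88391 × 2.046 = 88.6348 kN.
I_c = b·h³/36 = 3.41 × 1.2³/36 = 0.16368 m⁴.
Centre of pressure: y_p = y_c + I_c/(y_c·A) = 4.6 + 0.16368/(4.6 × 2.046) = 4.6 + 0.0173913 = 4.61739 m along the plane.
Vertically, h_p = y_p·sinθ = 4.61739 × 0.844328 = 3.89859 m.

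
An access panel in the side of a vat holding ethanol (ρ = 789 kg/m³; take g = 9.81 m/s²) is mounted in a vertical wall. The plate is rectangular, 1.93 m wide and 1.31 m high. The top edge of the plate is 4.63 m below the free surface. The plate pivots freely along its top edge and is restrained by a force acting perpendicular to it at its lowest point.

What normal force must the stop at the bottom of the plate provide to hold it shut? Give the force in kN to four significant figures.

γ = ρg = 789 × 9.81 / 1000 = 7.74009 kN/m³.
The centroid lies 1.31/2 = 0.655 m below the top edge, so the centroid depth is h_c = 4.63 + 0.655 = 5.285 m.
A = 1.93 × 1.31 = 2.5283 m².
Resultant F = γ·h_c·A = 7.74009 × 5.285 × 2.5283 = 103.424 kN.
I_c = b·h³/12 = 1.93 × 1.31³/12 = 0.361568 m⁴.
Centre of pressure: y_p = y_c + I_c/(y_c·A) = 5.285 + 0.361568/(5.285 × 2.5283) = 5.285 + 0.0270593 = 5.31206 m along the plane.
The resultant acts 0.655 + 0.0270593 = 0.682059 m (along the plate) below the hinge at the top edge, so the moment about the hinge is M = F × 0.682059 = 103.424 × 0.682059 = 70.5413 kN·m.
A normal force at the bottom, 1.31 m from the hinge, must supply this moment: P = 70.5413/1.31 = 53.8483 kN.

P ≈ 53.85 kN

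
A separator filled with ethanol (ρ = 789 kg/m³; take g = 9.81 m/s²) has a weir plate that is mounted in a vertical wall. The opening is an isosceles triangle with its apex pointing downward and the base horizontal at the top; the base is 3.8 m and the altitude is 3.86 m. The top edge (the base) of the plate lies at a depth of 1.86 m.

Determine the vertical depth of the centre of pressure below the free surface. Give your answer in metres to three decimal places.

h_p = 3.410 m

γ = ρg = 789 × 9.81 / 1000 = 7.74009 kN/m³.
With the apex down, the centroid sits h/3 = 3.86/3 = 1.28667 m below the base (the top edge), so the centroid depth is h_c = 1.86 + 1.28667 = 3.14667 m.
A = ½ × 3.8 × 3.86 = 7.334 m².
Resultant F = γ·h_c·A = 7.74009 × 3.14667 × 7.334 = 178.623 kN.
I_c = b·h³/36 = 3.8 × 3.86³/36 = 6.07076 m⁴.
Centre of pressure: y_p = y_c + I_c/(y_c·A) = 3.14667 + 6.07076/(3.14667 × 7.334) = 3.14667 + 0.263058 = 3.40973 m along the plane.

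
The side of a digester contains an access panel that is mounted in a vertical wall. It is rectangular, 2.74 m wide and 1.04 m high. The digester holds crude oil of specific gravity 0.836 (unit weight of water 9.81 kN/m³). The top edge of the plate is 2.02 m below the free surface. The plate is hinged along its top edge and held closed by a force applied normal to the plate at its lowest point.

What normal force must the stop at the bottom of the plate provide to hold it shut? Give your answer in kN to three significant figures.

P ≈ 31.7 kN

γ = 0.836 × 9.81 = 8.20116 kN/m³.
The centroid lies 1.04/2 = 0.52 m below the top edge, so the centroid depth is h_c = 2.02 + 0.52 = 2.54 m.
A = 2.74 × 1.04 = 2.8496 m².
Resultant F = γ·h_c·A = 8.20116 × 2.54 × 2.8496 = 59.3599 kN.
I_c = b·h³/12 = 2.74 × 1.04³/12 = 0.256844 m⁴.
Centre of pressure: y_p = y_c + I_c/(y_c·A) = 2.54 + 0.256844/(2.54 × 2.8496) = 2.54 + 0.0354856 = 2.57549 m along the plane.
The resultant acts 0.52 + 0.0354856 = 0.555486 m (along the plate) below the hinge at the top edge, so the moment about the hinge is M = F × 0.555486 = 59.3599 × 0.555486 = 32.9736 kN·m.
A normal force at the bottom, 1.04 m from the hinge, must supply this moment: P = 32.9736/1.04 = 31.7054 kN.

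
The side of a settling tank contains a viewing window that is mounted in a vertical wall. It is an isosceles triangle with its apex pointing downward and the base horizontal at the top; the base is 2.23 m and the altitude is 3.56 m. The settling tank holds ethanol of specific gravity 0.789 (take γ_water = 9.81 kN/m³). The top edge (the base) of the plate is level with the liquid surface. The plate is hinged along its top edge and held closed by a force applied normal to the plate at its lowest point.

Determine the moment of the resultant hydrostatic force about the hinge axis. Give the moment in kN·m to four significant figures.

γ = 0.789 × 9.81 = 7.74009 kN/m³.
With the apex down, the centroid sits h/3 = 3.56/3 = 1.18667 m below the base (the top edge), so the centroid depth is h_c = 1.18667 m.
A = ½ × 2.23 × 3.56 = 3.9694 m².
Resultant F = γ·h_c·A = 7.74009 × 1.18667 × 3.9694 = 36.4587 kN.
I_c = b·h³/36 = 2.23 × 3.56³/36 = 2.79481 m⁴.
Centre of pressure: y_p = y_c + I_c/(y_c·A) = 1.18667 + 2.79481/(1.18667 × 3.9694) = 1.18667 + 0.593332 = 1.78 m along the plane.
The resultant acts 1.18667 + 0.593332 = 1.78 m (along the plate) below the hinge at the top edge, so the moment about the hinge is M = F × 1.78 = 36.4587 × 1.78 = 64.8965 kN·m.

M ≈ 64.90 kN·m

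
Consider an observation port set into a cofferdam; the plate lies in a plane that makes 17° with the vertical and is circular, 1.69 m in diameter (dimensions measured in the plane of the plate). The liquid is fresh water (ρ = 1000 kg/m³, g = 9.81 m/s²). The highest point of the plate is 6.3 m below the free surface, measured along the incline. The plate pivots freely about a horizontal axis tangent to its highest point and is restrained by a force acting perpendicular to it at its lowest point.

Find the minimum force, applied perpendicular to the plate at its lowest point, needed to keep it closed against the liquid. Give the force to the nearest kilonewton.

P ≈ 77 kN

γ = ρg = 1000 × 9.81 = 9810 N/m³ = 9.81 kN/m³.
The plate makes 17° with the vertical, i.e. θ = 90° − 17° = 73° to the horizontal. Measuring y along the incline from the free-surface line, vertical depth h = y·sinθ with sinθ = 0.956305.
The centroid is at the centre, 0.845 m below the top of the plate, so y_c = 6.3 + 0.845 = 7.145 m and h_c = 7.145 × 0.956305 = 6.8328 m.
A = π(0.845)² = 2.24318 m².
Resultant F = γ·h_c·A = 9.81 × 6.8328 × 2.24318 = 150.36 kN.
I_c = πr⁴/4 = π × 0.845⁴/4 = 0.400421 m⁴.
Centre of pressure: y_p = y_c + I_c/(y_c·A) = 7.145 + 0.400421/(7.145 × 2.24318) = 7.145 + 0.0249833 = 7.16998 m along the plane.
The resultant acts 0.845 + 0.0249833 = 0.869983 m (along the plate) below the hinge at the top edge, so the moment about the hinge is M = F × 0.869983 = 150.36 × 0.869983 = 130.811 kN·m.
A normal force at the bottom, 1.69 m from the hinge, must supply this moment: P = 130.811/1.69 = 77.403 kN.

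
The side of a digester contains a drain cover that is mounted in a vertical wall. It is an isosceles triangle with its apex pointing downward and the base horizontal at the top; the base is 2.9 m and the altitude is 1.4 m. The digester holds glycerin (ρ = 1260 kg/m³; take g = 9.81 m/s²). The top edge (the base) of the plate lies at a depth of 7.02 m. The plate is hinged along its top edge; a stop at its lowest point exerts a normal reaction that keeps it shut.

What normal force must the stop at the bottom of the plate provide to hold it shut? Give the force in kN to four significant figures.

γ = ρg = 1260 × 9.81 / 1000 = 12.3606 kN/m³.
With the apex down, the centroid sits h/3 = 1.4/3 = 0.466667 m below the base (the top edge), so the centroid depth is h_c = 7.02 + 0.466667 = 7.48667 m.
A = ½ × 2.9 × 1.4 = 2.03 m².
Resultant F = γ·h_c·A = 12.3606 × 7.48667 × 2.03 = 187.856 kN.
I_c = b·h³/36 = 2.9 × 1.4³/36 = 0.221044 m⁴.
Centre of pressure: y_p = y_c + I_c/(y_c·A) = 7.48667 + 0.221044/(7.48667 × 2.03) = 7.48667 + 0.0145443 = 7.50121 m along the plane.
The resultant acts 0.466667 + 0.0145443 = 0.481211 m (along the plate) below the hinge at the top edge, so the moment about the hinge is M = F × 0.481211 = 187.856 × 0.481211 = 90.3984 kN·m.
A normal force at the bottom, 1.4 m from the hinge, must supply this moment: P = 90.3984/1.4 = 64.5703 kN.

P ≈ 64.57 kN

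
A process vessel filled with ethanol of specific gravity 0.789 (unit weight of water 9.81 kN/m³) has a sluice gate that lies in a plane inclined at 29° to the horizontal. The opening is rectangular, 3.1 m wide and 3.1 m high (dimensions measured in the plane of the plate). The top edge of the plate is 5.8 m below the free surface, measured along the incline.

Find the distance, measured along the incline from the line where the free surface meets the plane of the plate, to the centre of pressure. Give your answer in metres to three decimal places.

γ = 0.789 × 9.81 = 7.74009 kN/m³.
Let θ = 29° be the plate's angle to the horizontal; measure y along the incline from where the plane meets the free surface. Vertical depth h = y·sinθ with sinθ = 0.484810.
The centroid lies 3.1/2 = 1.55 m below the top edge, so y_c = 5.8 + 1.55 = 7.35 m and h_c = 7.35 × 0.484810 = 3.56335 m.
A = 3.1 × 3.1 = 9.61 m².
Resultant F = γ·h_c·A = 7.74009 × 3.56335 × 9.61 = 265.05 kN.
I_c = b·h³/12 = 3.1 × 3.1³/12 = 7.69601 m⁴.
Centre of pressure: y_p = y_c + I_c/(y_c·A) = 7.35 + 7.69601/(7.35 × 9.61) = 7.35 + 0.108957 = 7.45896 m along the plane.

y_p = 7.459 m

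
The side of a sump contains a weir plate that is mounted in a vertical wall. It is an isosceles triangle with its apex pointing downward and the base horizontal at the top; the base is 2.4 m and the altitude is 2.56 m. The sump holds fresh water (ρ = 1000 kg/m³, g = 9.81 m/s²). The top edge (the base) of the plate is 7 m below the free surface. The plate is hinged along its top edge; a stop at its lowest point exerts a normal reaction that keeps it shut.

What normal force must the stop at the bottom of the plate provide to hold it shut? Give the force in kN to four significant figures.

γ = ρg = 1000 × 9.81 = 9810 N/m³ = 9.81 kN/m³.
With the apex down, the centroid sits h/3 = 2.56/3 = 0.853333 m below the base (the top edge), so the centroid depth is h_c = 7 + 0.853333 = 7.85333 m.
A = ½ × 2.4 × 2.56 = 3.072 m².
Resultant F = γ·h_c·A = 9.81 × 7.85333 × 3.072 = 236.67 kN.
I_c = b·h³/36 = 2.4 × 2.56³/36 = 1.11848 m⁴.
Centre of pressure: y_p = y_c + I_c/(y_c·A) = 7.85333 + 1.11848/(7.85333 × 3.072) = 7.85333 + 0.046361 = 7.89969 m along the plane.
The resultant acts 0.853333 + 0.046361 = 0.899694 m (along the plate) below the hinge at the top edge, so the moment about the hinge is M = F × 0.899694 = 236.67 × 0.899694 = 212.931 kN·m.
A normal force at the bottom, 2.56 m from the hinge, must supply this moment: P = 212.931/2.56 = 83.1762 kN.

P ≈ 83.18 kN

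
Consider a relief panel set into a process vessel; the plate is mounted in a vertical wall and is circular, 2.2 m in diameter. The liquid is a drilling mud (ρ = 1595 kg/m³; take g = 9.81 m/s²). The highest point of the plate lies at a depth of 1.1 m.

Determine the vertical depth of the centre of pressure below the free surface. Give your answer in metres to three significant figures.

γ = ρg = 1595 × 9.81 / 1000 = 15.64695 kN/m³.
The centroid is at the centre, 1.1 m below the top of the plate, so the centroid depth is h_c = 1.1 + 1.1 = 2.2 m.
A = π(1.1)² = 3.80133 m².
Resultant F = γ·h_c·A = 15.64695 × 2.2 × 3.80133 = 130.854 kN.
I_c = πr⁴/4 = π × 1.1⁴/4 = 1.1499 m⁴.
Centre of pressure: y_p = y_c + I_c/(y_c·A) = 2.2 + 1.1499/(2.2 × 3.80133) = 2.2 + 0.1375 = 2.3375 m along the plane.

h_p = 2.34 m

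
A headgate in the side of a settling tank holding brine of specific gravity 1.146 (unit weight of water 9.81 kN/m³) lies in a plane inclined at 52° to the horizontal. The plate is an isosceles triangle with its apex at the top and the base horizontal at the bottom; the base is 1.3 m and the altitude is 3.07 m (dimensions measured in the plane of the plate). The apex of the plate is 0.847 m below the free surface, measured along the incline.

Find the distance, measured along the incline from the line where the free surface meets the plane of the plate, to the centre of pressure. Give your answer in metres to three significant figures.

γ = 1.146 × 9.81 = 11.24226 kN/m³.
Let θ = 52° be the plate's angle to the horizontal; measure y along the incline from where the plane meets the free surface. Vertical depth h = y·sinθ with sinθ = 0.788011.
With the apex up, the centroid sits 2h/3 = 2 × 3.07/3 = 2.04667 m below the apex, so y_c = 0.847 + 2.04667 = 2.89367 m and h_c = 2.89367 × 0.788011 = 2.28024 m.
A = ½ × 1.3 × 3.07 = 1.9955 m².
Resultant F = γ·h_c·A = 11.24226 × 2.28024 × 1.9955 = 51.1547 kN.
I_c = b·h³/36 = 1.3 × 3.07³/36 = 1.04485 m⁴.
Centre of pressure: y_p = y_c + I_c/(y_c·A) = 2.89367 + 1.04485/(2.89367 × 1.9955) = 2.89367 + 0.180948 = 3.07462 m along the plane.

y_p = 3.07 m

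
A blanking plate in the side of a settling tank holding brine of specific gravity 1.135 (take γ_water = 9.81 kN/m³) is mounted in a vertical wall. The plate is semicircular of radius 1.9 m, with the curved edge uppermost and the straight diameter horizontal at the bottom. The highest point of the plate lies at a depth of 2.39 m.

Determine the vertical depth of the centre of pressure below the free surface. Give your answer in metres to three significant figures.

γ = 1.135 × 9.81 = 11.13435 kN/m³.
The centroid lies 4r/(3π) = 0.806385 m above the diameter, so r − 4r/(3π) = 1.9 − 0.806385 = 1.09361 m below the topmost point, so the centroid depth is h_c = 2.39 + 1.09361 = 3.48361 m.
A = πr²/2 = π × 1.9²/2 = 5.67057 m².
Resultant F = γ·h_c·A = 11.13435 × 3.48361 × 5.67057 = 219.949 kN.
I_c = (π/8 − 8/(9π))·r⁴ = 0.109757 × 1.9⁴ = 1.43036 m⁴.
Centre of pressure: y_p = y_c + I_c/(y_c·A) = 3.48361 + 1.43036/(3.48361 × 5.67057) = 3.48361 + 0.0724084 = 3.55602 m along the plane.

h_p = 3.56 m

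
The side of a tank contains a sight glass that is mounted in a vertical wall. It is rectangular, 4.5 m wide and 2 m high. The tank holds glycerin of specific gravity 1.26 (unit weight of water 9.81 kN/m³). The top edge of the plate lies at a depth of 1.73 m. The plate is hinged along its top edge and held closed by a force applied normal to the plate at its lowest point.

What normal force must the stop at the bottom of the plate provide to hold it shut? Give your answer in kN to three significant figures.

γ = 1.26 × 9.81 = 12.3606 kN/m³.
The centroid lies 2/2 = 1 m below the top edge, so the centroid depth is h_c = 1.73 + 1 = 2.73 m.
A = 4.5 × 2 = 9 m².
Resultant F = γ·h_c·A = 12.3606 × 2.73 × 9 = 303.7 kN.
I_c = b·h³/12 = 4.5 × 2³/12 = 3 m⁴.
Centre of pressure: y_p = y_c + I_c/(y_c·A) = 2.73 + 3/(2.73 × 9) = 2.73 + 0.1221 = 2.8521 m along the plane.
The resultant acts 1 + 0.1221 = 1.1221 m (along the plate) below the hinge at the top edge, so the moment about the hinge is M = F × 1.1221 = 303.7 × 1.1221 = 340.782 kN·m.
A normal force at the bottom, 2 m from the hinge, must supply this moment: P = 340.782/2 = 170.391 kN.

P ≈ 170 kN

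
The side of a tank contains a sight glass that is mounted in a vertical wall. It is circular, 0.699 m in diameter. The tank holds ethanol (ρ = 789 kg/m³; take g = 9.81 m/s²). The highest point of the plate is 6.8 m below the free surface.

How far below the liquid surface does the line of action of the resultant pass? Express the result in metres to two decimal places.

h_p = 7.15 m

γ = ρg = 789 × 9.81 / 1000 = 7.74009 kN/m³.
The centroid is at the centre, 0.3495 m below the top of the plate, so the centroid depth is h_c = 6.8 + 0.3495 = 7.1495 m.
A = π(0.3495)² = 0.383746 m².
Resultant F = γ·h_c·A = 7.74009 × 7.1495 × 0.383746 = 21.2356 kN.
I_c = πr⁴/4 = π × 0.3495⁴/4 = 0.0117187 m⁴.
Centre of pressure: y_p = y_c + I_c/(y_c·A) = 7.1495 + 0.0117187/(7.1495 × 0.383746) = 7.1495 + 0.0042713 = 7.15377 m along the plane.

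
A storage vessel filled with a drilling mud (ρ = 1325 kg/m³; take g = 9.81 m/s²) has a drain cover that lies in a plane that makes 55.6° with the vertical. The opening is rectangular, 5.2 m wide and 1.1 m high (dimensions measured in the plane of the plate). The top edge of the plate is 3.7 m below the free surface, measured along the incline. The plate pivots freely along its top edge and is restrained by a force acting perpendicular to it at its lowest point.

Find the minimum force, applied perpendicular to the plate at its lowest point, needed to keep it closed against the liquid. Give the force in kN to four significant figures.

P ≈ 93.11 kN

γ = ρg = 1325 × 9.81 / 1000 = 12.99825 kN/m³.
The plate makes 55.6° with the vertical, i.e. θ = 90° − 55.6° = 34.4° to the horizontal. Measuring y along the incline from the free-surface line, vertical depth h = y·sinθ with sinθ = 0.564967.
The centroid lies 1.1/2 = 0.55 m below the top edge, so y_c = 3.7 + 0.55 = 4.25 m and h_c = 4.25 × 0.564967 = 2.40111 m.
A = 5.2 × 1.1 = 5.72 m².
Resultant F = γ·h_c·A = 12.99825 × 2.40111 × 5.72 = 178.523 kN.
I_c = b·h³/12 = 5.2 × 1.1³/12 = 0.576767 m⁴.
Centre of pressure: y_p = y_c + I_c/(y_c·A) = 4.25 + 0.576767/(4.25 × 5.72) = 4.25 + 0.0237255 = 4.27373 m along the plane.
The resultant acts 0.55 + 0.0237255 = 0.573725 m (along the plate) below the hinge at the top edge, so the moment about the hinge is M = F × 0.573725 = 178.523 × 0.573725 = 102.423 kN·m.
A normal force at the bottom, 1.1 m from the hinge, must supply this moment: P = 102.423/1.1 = 93.1118 kN.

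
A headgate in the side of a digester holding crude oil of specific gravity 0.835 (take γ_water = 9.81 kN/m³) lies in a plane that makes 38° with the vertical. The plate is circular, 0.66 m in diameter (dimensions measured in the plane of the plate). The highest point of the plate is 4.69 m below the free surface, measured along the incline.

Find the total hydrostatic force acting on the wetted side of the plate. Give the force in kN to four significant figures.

γ = 0.835 × 9.81 = 8.19135 kN/m³.
The plate makes 38° with the vertical, i.e. θ = 90° − 38° = 52° to the horizontal. Measuring y along the incline from the free-surface line, vertical depth h = y·sinθ with sinθ = 0.788011.
The centroid is at the centre, 0.33 m below the top of the plate, so y_c = 4.69 + 0.33 = 5.02 m and h_c = 5.02 × 0.788011 = 3.95582 m.
A = π(0.33)² = 0.342119 m².
Resultant F = γ·h_c·A = 8.19135 × 3.95582 × 0.342119 = 11.0859 kN.

F ≈ 11.09 kN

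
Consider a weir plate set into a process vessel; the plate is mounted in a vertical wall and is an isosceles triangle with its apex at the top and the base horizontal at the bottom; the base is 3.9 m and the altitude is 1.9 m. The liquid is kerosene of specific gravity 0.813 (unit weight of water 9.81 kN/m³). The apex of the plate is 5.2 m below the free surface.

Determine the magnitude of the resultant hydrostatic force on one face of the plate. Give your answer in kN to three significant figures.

γ = 0.813 × 9.81 = 7.97553 kN/m³.
With the apex up, the centroid sits 2h/3 = 2 × 1.9/3 = 1.26667 m below the apex, so the centroid depth is h_c = 5.2 + 1.26667 = 6.46667 m.
A = ½ × 3.9 × 1.9 = 3.705 m².
Resultant F = γ·h_c·A = 7.97553 × 6.46667 × 3.705 = 191.086 kN.

F ≈ 191 kN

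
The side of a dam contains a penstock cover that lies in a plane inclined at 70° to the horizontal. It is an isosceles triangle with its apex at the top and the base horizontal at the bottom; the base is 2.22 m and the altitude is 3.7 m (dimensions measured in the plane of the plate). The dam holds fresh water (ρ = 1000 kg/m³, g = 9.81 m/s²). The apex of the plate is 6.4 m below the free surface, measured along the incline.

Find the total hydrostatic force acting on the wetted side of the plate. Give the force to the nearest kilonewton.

γ = ρg = 1000 × 9.81 = 9810 N/m³ = 9.81 kN/m³.
Let θ = 70° be the plate's angle to the horizontal; measure y along the incline from where the plane meets the free surface. Vertical depth h = y·sinθ with sinθ = 0.939693.
With the apex up, the centroid sits 2h/3 = 2 × 3.7/3 = 2.46667 m below the apex, so y_c = 6.4 + 2.46667 = 8.86667 m and h_c = 8.86667 × 0.939693 = 8.33195 m.
A = ½ × 2.22 × 3.7 = 4.107 m².
Resultant F = γ·h_c·A = 9.81 × 8.33195 × 4.107 = 335.692 kN.

F ≈ 336 kN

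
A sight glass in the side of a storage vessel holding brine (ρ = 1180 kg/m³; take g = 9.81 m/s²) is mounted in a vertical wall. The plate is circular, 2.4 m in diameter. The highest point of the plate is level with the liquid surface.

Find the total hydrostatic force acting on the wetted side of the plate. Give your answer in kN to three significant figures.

F ≈ 62.8 kN

γ = ρg = 1180 × 9.81 / 1000 = 11.5758 kN/m³.
The centroid is at the centre, 1.2 m below the top of the plate, so the centroid depth is h_c = 1.2 m.
A = π(1.2)² = 4.52389 m².
Resultant F = γ·h_c·A = 11.5758 × 1.2 × 4.52389 = 62.8412 kN.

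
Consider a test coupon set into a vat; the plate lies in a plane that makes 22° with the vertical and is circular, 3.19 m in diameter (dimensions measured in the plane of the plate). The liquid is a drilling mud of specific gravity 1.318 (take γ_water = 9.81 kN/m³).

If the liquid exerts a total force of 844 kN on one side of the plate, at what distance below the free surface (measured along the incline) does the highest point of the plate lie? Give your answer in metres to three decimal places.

y_top ≈ 7.214 m

γ = 1.318 × 9.81 = 12.92958 kN/m³.
A = π(1.595)² = 7.99229 m².
From F = γ·h_c·A, the centroid depth is h_c = 844/(12.92958 × 7.99229) = 8.16746 m.
The plate makes 22° with the vertical, i.e. θ = 90° − 22° = 68° to the horizontal. Measuring y along the incline from the free-surface line, vertical depth h = y·sinθ with sinθ = 0.927184.
Along the incline, y_c = h_c/sinθ = 8.16746/0.927184 = 8.80889 m.
The centroid is at the centre, 1.595 m below the top of the plate, so the highest point sits at y_top = 8.80889 − 1.595 = 7.21389 m along the incline.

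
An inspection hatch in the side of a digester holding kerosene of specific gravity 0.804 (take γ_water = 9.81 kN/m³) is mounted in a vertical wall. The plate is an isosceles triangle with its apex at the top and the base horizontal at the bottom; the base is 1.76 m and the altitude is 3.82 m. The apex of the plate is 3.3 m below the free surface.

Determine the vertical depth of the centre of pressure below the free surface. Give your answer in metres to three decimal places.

h_p = 5.985 m

γ = 0.804 × 9.81 = 7.88724 kN/m³.
With the apex up, the centroid sits 2h/3 = 2 × 3.82/3 = 2.54667 m below the apex, so the centroid depth is h_c = 3.3 + 2.54667 = 5.84667 m.
A = ½ × 1.76 × 3.82 = 3.3616 m².
Resultant F = γ·h_c·A = 7.88724 × 5.84667 × 3.3616 = 155.017 kN.
I_c = b·h³/36 = 1.76 × 3.82³/36 = 2.72521 m⁴.
Centre of pressure: y_p = y_c + I_c/(y_c·A) = 5.84667 + 2.72521/(5.84667 × 3.3616) = 5.84667 + 0.138658 = 5.98533 m along the plane.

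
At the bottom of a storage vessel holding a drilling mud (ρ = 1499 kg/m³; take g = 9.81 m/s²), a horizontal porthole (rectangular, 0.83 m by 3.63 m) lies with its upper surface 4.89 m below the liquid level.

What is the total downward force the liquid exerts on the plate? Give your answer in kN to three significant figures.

γ = ρg = 1499 × 9.81 / 1000 = 14.70519 kN/m³.
The plate is horizontal, so pressure is uniform at p = γ·h = 14.70519 × 4.89 = 71.9084 kN/m².
A = 0.83 × 3.63 = 3.0129 m².
F = p·A = 71.9084 × 3.0129 = 216.653 kN.

F ≈ 217 kN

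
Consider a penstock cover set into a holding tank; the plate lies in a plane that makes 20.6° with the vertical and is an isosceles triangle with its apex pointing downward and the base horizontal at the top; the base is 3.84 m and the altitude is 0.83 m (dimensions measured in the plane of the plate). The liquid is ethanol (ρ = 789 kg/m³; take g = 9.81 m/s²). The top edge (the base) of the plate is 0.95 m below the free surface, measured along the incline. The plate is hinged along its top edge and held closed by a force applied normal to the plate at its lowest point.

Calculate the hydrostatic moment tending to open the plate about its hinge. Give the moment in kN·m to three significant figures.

M ≈ 4.36 kN·m

γ = ρg = 789 × 9.81 / 1000 = 7.74009 kN/m³.
The plate makes 20.6° with the vertical, i.e. θ = 90° − 20.6° = 69.4° to the horizontal. Measuring y along the incline from the free-surface line, vertical depth h = y·sinθ with sinθ = 0.936060.
With the apex down, the centroid sits h/3 = 0.83/3 = 0.276667 m below the base (the top edge), so y_c = 0.95 + 0.276667 = 1.22667 m and h_c = 1.22667 × 0.936060 = 1.14824 m.
A = ½ × 3.84 × 0.83 = 1.5936 m².
Resultant F = γ·h_c·A = 7.74009 × 1.14824 × 1.5936 = 14.1631 kN.
I_c = b·h³/36 = 3.84 × 0.83³/36 = 0.0609906 m⁴.
Centre of pressure: y_p = y_c + I_c/(y_c·A) = 1.22667 + 0.0609906/(1.22667 × 1.5936) = 1.22667 + 0.0312001 = 1.25787 m along the plane.
The resultant acts 0.276667 + 0.0312001 = 0.307867 m (along the plate) below the hinge at the top edge, so the moment about the hinge is M = F × 0.307867 = 14.1631 × 0.307867 = 4.36035 kN·m.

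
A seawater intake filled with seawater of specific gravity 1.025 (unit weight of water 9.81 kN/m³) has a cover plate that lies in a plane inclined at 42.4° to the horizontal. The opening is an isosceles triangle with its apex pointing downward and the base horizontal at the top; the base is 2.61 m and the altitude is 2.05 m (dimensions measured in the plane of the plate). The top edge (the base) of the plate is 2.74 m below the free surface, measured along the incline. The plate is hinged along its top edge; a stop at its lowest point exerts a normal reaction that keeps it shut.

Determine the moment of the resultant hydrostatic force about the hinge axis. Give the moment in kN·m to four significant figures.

γ = 1.025 × 9.81 = 10.05525 kN/m³.
Let θ = 42.4° be the plate's angle to the horizontal; measure y along the incline from where the plane meets the free surface. Vertical depth h = y·sinθ with sinθ = 0.674302.
With the apex down, the centroid sits h/3 = 2.05/3 = 0.683333 m below the base (the top edge), so y_c = 2.74 + 0.683333 = 3.42333 m and h_c = 3.42333 × 0.674302 = 2.30836 m.
A = ½ × 2.61 × 2.05 = 2.67525 m².
Resultant F = γ·h_c·A = 10.05525 × 2.30836 × 2.67525 = 62.0956 kN.
I_c = b·h³/36 = 2.61 × 2.05³/36 = 0.624597 m⁴.
Centre of pressure: y_p = y_c + I_c/(y_c·A) = 3.42333 + 0.624597/(3.42333 × 2.67525) = 3.42333 + 0.0682004 = 3.49153 m along the plane.
The resultant acts 0.683333 + 0.0682004 = 0.751533 m (along the plate) below the hinge at the top edge, so the moment about the hinge is M = F × 0.751533 = 62.0956 × 0.751533 = 46.6669 kN·m.

M ≈ 46.67 kN·m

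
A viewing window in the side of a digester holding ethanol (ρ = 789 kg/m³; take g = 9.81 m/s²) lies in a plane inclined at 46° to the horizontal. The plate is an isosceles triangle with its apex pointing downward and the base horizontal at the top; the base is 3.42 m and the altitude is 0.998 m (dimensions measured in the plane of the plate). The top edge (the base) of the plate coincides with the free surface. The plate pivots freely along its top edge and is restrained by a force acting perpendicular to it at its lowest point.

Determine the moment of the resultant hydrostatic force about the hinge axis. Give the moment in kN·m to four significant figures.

M ≈ 1.577 kN·m

γ = ρg = 789 × 9.81 / 1000 = 7.74009 kN/m³.
Let θ = 46° be the plate's angle to the horizontal; measure y along the incline from where the plane meets the free surface. Vertical depth h = y·sinθ with sinθ = 0.719340.
With the apex down, the centroid sits h/3 = 0.998/3 = 0.332667 m below the base (the top edge), so y_c = 0.332667 m and h_c = 0.332667 × 0.719340 = 0.239301 m.
A = ½ × 3.42 × 0.998 = 1.70658 m².
Resultant F = γ·h_c·A = 7.74009 × 0.239301 × 1.70658 = 3.16095 kN.
I_c = b·h³/36 = 3.42 × 0.998³/36 = 0.0944311 m⁴.
Centre of pressure: y_p = y_c + I_c/(y_c·A) = 0.332667 + 0.0944311/(0.332667 × 1.70658) = 0.332667 + 0.166333 = 0.499 m along the plane.
The resultant acts 0.332667 + 0.166333 = 0.499 m (along the plate) below the hinge at the top edge, so the moment about the hinge is M = F × 0.499 = 3.16095 × 0.499 = 1.57731 kN·m.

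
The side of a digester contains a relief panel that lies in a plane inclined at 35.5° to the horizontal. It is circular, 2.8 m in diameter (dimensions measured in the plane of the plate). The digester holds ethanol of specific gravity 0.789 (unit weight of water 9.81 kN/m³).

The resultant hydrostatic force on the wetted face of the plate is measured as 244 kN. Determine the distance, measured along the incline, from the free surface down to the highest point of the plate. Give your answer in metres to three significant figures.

γ = 0.789 × 9.81 = 7.74009 kN/m³.
A = π(1.4)² = 6.15752 m².
From F = γ·h_c·A, the centroid depth is h_c = 244/(7.74009 × 6.15752) = 5.11962 m.
Let θ = 35.5° be the plate's angle to the horizontal; measure y along the incline from where the plane meets the free surface. Vertical depth h = y·sinθ with sinθ = 0.580703.
Along the incline, y_c = h_c/sinθ = 5.11962/0.580703 = 8.81625 m.
The centroid is at the centre, 1.4 m below the top of the plate, so the highest point sits at y_top = 8.81625 − 1.4 = 7.41625 m along the incline.

y_top ≈ 7.42 m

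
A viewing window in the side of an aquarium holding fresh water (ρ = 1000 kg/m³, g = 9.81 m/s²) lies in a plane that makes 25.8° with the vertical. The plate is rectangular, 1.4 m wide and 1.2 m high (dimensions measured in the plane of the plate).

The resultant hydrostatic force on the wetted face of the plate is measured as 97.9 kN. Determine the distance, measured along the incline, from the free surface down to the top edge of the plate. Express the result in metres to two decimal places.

y_top ≈ 6.00 m

γ = ρg = 1000 × 9.81 = 9810 N/m³ = 9.81 kN/m³.
A = 1.4 × 1.2 = 1.68 m².
From F = γ·h_c·A, the centroid depth is h_c = 97.9/(9.81 × 1.68) = 5.94025 m.
The plate makes 25.8° with the vertical, i.e. θ = 90° − 25.8° = 64.2° to the horizontal. Measuring y along the incline from the free-surface line, vertical depth h = y·sinθ with sinθ = 0.900319.
Along the incline, y_c = h_c/sinθ = 5.94025/0.900319 = 6.59794 m.
The centroid lies 1.2/2 = 0.6 m below the top edge, so the top edge sits at y_top = 6.59794 − 0.6 = 5.99794 m along the incline.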